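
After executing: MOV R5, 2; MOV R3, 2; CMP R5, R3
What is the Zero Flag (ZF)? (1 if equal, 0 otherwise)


Register state trace:
  MOV R5, 2  → R5 = 2
  MOV R3, 2  → R3 = 2
  CMP R5, R3  → computes 2 - 2 = 0
  Result is zero, so values are equal
ZF = 1

1


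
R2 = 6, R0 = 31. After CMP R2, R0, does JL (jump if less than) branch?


Trace:
  R2 = 6, R0 = 31
  CMP R2, R0  → compares 6 vs 31
  JL checks: is 6 less than 31?
  6 < 31, so condition is true
Branch taken: Yes

Yes


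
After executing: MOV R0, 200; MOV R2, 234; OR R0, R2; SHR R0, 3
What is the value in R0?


Register state trace:
  MOV R0, 200  → R0 = 200 (0b11001000)
  MOV R2, 234  → R2 = 234 (0b11101010)
  OR R0, R2  → R0 = 200 OR 234 = 234 (0b11101010)
  SHR R0, 3  → R0 = 234 >> 3 = 29
Final: R0 = 29

29


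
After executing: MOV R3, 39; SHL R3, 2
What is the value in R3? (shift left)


Register state trace:
  MOV R3, 39  → R3 = 39
  SHL R3, 2  → R3 = 39 << 2 = 39 * 2^2 = 156
Final: R3 = 156

156


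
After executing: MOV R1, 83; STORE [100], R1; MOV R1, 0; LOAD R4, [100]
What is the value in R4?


Register and memory trace:
  MOV R1, 83  → R1 = 83
  STORE [100], R1  → mem[100] = 83
  MOV R1, 0  → R1 = 0
  LOAD R4, [100]  → R4 = mem[100] = 83
Final: R4 = 83

83


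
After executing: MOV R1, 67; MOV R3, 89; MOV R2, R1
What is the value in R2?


Register state trace:
  MOV R1, 67  → R1 = 67
  MOV R3, 89  → R3 = 89
  MOV R2, R1  → R2 = 67
Final: R2 = 67

67


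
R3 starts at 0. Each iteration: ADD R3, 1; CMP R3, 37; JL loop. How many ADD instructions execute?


Loop trace (R3 starts at 0, target 37, step 1):
  ADD #1: R3 = 0 + 1 = 1  → 1 < 37, loop
  ADD #2: R3 = 1 + 1 = 2  → 2 < 37, loop
  ADD #3: R3 = 2 + 1 = 3  → 3 < 37, loop
  ADD #4: R3 = 3 + 1 = 4  → 4 < 37, loop
  ADD #5: R3 = 4 + 1 = 5  → 5 < 37, loop
  ADD #6: R3 = 5 + 1 = 6  → 6 < 37, loop
  ADD #7: R3 = 6 + 1 = 7  → 7 < 37, loop
  ADD #8: R3 = 7 + 1 = 8  → 8 < 37, loop
  ADD #9: R3 = 8 + 1 = 9  → 9 < 37, loop
  ADD #10: R3 = 9 + 1 = 10  → 10 < 37, loop
  ADD #11: R3 = 10 + 1 = 11  → 11 < 37, loop
  ADD #12: R3 = 11 + 1 = 12  → 12 < 37, loop
  ADD #13: R3 = 12 + 1 = 13  → 13 < 37, loop
  ADD #14: R3 = 13 + 1 = 14  → 14 < 37, loop
  ADD #15: R3 = 14 + 1 = 15  → 15 < 37, loop
  ADD #16: R3 = 15 + 1 = 16  → 16 < 37, loop
  ADD #17: R3 = 16 + 1 = 17  → 17 < 37, loop
  ADD #18: R3 = 17 + 1 = 18  → 18 < 37, loop
  ADD #19: R3 = 18 + 1 = 19  → 19 < 37, loop
  ADD #20: R3 = 19 + 1 = 20  → 20 < 37, loop
  ADD #21: R3 = 20 + 1 = 21  → 21 < 37, loop
  ADD #22: R3 = 21 + 1 = 22  → 22 < 37, loop
  ADD #23: R3 = 22 + 1 = 23  → 23 < 37, loop
  ADD #24: R3 = 23 + 1 = 24  → 24 < 37, loop
  ADD #25: R3 = 24 + 1 = 25  → 25 < 37, loop
  ADD #26: R3 = 25 + 1 = 26  → 26 < 37, loop
  ADD #27: R3 = 26 + 1 = 27  → 27 < 37, loop
  ADD #28: R3 = 27 + 1 = 28  → 28 < 37, loop
  ADD #29: R3 = 28 + 1 = 29  → 29 < 37, loop
  ADD #30: R3 = 29 + 1 = 30  → 30 < 37, loop
  ADD #31: R3 = 30 + 1 = 31  → 31 < 37, loop
  ADD #32: R3 = 31 + 1 = 32  → 32 < 37, loop
  ADD #33: R3 = 32 + 1 = 33  → 33 < 37, loop
  ADD #34: R3 = 33 + 1 = 34  → 34 < 37, loop
  ADD #35: R3 = 34 + 1 = 35  → 35 < 37, loop
  ADD #36: R3 = 35 + 1 = 36  → 36 < 37, loop
  ADD #37: R3 = 36 + 1 = 37  → 37 >= 37, exit
Total ADD instructions: 37

37


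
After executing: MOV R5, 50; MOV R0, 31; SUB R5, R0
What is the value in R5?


Register state trace:
  MOV R5, 50  → R5 = 50
  MOV R0, 31  → R0 = 31
  SUB R5, R0  → R5 = 50 - 31 = 19
Final: R5 = 19

19


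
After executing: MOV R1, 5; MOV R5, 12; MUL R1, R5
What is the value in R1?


Register state trace:
  MOV R1, 5  → R1 = 5
  MOV R5, 12  → R5 = 12
  MUL R1, R5  → R1 = 5 * 12 = 60
Final: R1 = 60

60


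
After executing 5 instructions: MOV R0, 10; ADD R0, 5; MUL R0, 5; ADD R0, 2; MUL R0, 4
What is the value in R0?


Register state trace:
  MOV R0, 10  → R0 = 10
  ADD R0, 5  → R0 = 10 + 5 = 15
  MUL R0, 5  → R0 = 15 * 5 = 75
  ADD R0, 2  → R0 = 75 + 2 = 77
  MUL R0, 4  → R0 = 77 * 4 = 308
Final: R0 = 308

308


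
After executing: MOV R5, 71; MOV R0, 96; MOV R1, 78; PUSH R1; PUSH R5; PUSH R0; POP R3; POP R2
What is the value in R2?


Stack trace (top is rightmost):
  MOV R5, 71  → R5 = 71
  MOV R0, 96  → R0 = 96
  MOV R1, 78  → R1 = 78
  PUSH R1  → stack: [78]
  PUSH R5  → stack: [78, 71]
  PUSH R0  → stack: [78, 71, 96]
  POP R3  → R3 = 96, stack: [78, 71]
  POP R2  → R2 = 71, stack: [78]
Final: R2 = 71

71


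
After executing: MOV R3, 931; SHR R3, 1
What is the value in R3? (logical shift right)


Register state trace:
  MOV R3, 931  → R3 = 931
  SHR R3, 1  → R3 = 931 >> 1 = 931 // 2^1 = 465
Final: R3 = 465

465


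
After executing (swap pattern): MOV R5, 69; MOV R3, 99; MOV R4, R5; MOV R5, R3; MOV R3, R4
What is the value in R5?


Register state trace (swap pattern):
  MOV R5, 69  → R5 = 69
  MOV R3, 99  → R3 = 99
  MOV R4, R5  → R4 = 69  (save R5)
  MOV R5, R3  → R5 = 99  (R5 gets R3's value)
  MOV R3, R4  → R3 = 69  (R3 gets saved value)
Final: R5 = 99

99


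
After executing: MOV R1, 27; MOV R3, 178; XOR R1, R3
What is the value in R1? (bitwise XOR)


Register state trace:
  MOV R1, 27  → R1 = 27 (0b00011011)
  MOV R3, 178  → R3 = 178 (0b10110010)
  XOR R1, R3  → R1 = 27 XOR 178 = 169 (0b10101001)
Final: R1 = 169

169


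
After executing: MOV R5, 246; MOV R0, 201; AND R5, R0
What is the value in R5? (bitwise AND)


Register state trace:
  MOV R5, 246  → R5 = 246 (0b11110110)
  MOV R0, 201  → R0 = 201 (0b11001001)
  AND R5, R0  → R5 = 246 AND 201 = 192 (0b11000000)
Final: R5 = 192

192


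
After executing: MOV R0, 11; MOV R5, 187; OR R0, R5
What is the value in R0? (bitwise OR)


Register state trace:
  MOV R0, 11  → R0 = 11 (0b00001011)
  MOV R5, 187  → R5 = 187 (0b10111011)
  OR R0, R5   → R0 = 11 OR 187 = 187 (0b10111011)
Final: R0 = 187

187


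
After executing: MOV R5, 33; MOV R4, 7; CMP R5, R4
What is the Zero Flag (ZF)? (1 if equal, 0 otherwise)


Register state trace:
  MOV R5, 33  → R5 = 33
  MOV R4, 7  → R4 = 7
  CMP R5, R4  → computes 33 - 7 = 26
  Result is nonzero, so values are not equal
ZF = 0

0


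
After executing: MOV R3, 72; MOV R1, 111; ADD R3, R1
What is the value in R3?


Register state trace:
  MOV R3, 72  → R3 = 72
  MOV R1, 111  → R1 = 111
  ADD R3, R1  → R3 = 72 + 111 = 183
Final: R3 = 183

183


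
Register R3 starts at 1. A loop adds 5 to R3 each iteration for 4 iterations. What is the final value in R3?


Starting value: R3 = 1
  Iter 1: R3 = 1 + 5 = 6
  Iter 2: R3 = 6 + 5 = 11
  Iter 3: R3 = 11 + 5 = 16
  Iter 4: R3 = 16 + 5 = 21
Final: R3 = 21

21


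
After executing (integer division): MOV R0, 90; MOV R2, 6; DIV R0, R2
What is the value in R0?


Register state trace:
  MOV R0, 90  → R0 = 90
  MOV R2, 6  → R2 = 6
  DIV R0, R2  → R0 = 90 // 6 = 15
Final: R0 = 15

15


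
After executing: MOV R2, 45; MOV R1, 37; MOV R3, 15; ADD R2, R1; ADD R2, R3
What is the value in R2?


Register state trace:
  MOV R2, 45  → R2 = 45
  MOV R1, 37  → R1 = 37
  MOV R3, 15  → R3 = 15
  ADD R2, R1  → R2 = 45 + 37 = 82
  ADD R2, R3  → R2 = 82 + 15 = 97
Final: R2 = 97

97


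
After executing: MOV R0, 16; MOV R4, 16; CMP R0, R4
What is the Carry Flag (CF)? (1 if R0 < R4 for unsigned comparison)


Register state trace:
  MOV R0, 16  → R0 = 16
  MOV R4, 16  → R4 = 16
  CMP R0, R4  → unsigned 16 - 16: no borrow
  16 >= 16, so CF = 0
CF = 0

0


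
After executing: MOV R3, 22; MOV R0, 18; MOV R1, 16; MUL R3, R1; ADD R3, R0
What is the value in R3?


Register state trace:
  MOV R3, 22  → R3 = 22
  MOV R0, 18  → R0 = 18
  MOV R1, 16  → R1 = 16
  MUL R3, R1  → R3 = 22 * 16 = 352
  ADD R3, R0  → R3 = 352 + 18 = 370
Final: R3 = 370

370


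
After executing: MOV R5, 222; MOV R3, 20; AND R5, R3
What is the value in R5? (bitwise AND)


Register state trace:
  MOV R5, 222  → R5 = 222 (0b11011110)
  MOV R3, 20  → R3 = 20 (0b00010100)
  AND R5, R3  → R5 = 222 AND 20 = 20 (0b00010100)
Final: R5 = 20

20


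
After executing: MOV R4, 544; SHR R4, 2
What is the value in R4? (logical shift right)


Register state trace:
  MOV R4, 544  → R4 = 544
  SHR R4, 2  → R4 = 544 >> 2 = 544 // 2^2 = 136
Final: R4 = 136

136


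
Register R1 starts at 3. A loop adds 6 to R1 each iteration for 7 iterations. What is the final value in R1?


Starting value: R1 = 3
  Iter 1: R1 = 3 + 6 = 9
  Iter 2: R1 = 9 + 6 = 15
  Iter 3: R1 = 15 + 6 = 21
  Iter 4: R1 = 21 + 6 = 27
  Iter 5: R1 = 27 + 6 = 33
  Iter 6: R1 = 33 + 6 = 39
  Iter 7: R1 = 39 + 6 = 45
Final: R1 = 45

45


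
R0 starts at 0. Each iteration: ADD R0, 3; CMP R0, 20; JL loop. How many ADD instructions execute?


Loop trace (R0 starts at 0, target 20, step 3):
  ADD #1: R0 = 0 + 3 = 3  → 3 < 20, loop
  ADD #2: R0 = 3 + 3 = 6  → 6 < 20, loop
  ADD #3: R0 = 6 + 3 = 9  → 9 < 20, loop
  ADD #4: R0 = 9 + 3 = 12  → 12 < 20, loop
  ADD #5: R0 = 12 + 3 = 15  → 15 < 20, loop
  ADD #6: R0 = 15 + 3 = 18  → 18 < 20, loop
  ADD #7: R0 = 18 + 3 = 21  → 21 >= 20, exit
Total ADD instructions: 7

7


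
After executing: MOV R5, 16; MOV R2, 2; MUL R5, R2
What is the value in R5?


Register state trace:
  MOV R5, 16  → R5 = 16
  MOV R2, 2  → R2 = 2
  MUL R5, R2  → R5 = 16 * 2 = 32
Final: R5 = 32

32


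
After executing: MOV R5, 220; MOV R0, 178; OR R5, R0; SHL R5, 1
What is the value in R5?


Register state trace:
  MOV R5, 220  → R5 = 220 (0b11011100)
  MOV R0, 178  → R0 = 178 (0b10110010)
  OR R5, R0  → R5 = 220 OR 178 = 254 (0b11111110)
  SHL R5, 1  → R5 = 254 << 1 = 508
Final: R5 = 508

508


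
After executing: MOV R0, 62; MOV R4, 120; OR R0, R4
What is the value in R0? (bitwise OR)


Register state trace:
  MOV R0, 62  → R0 = 62 (0b00111110)
  MOV R4, 120  → R4 = 120 (0b01111000)
  OR R0, R4   → R0 = 62 OR 120 = 126 (0b01111110)
Final: R0 = 126

126


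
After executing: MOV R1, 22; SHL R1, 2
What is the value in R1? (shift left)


Register state trace:
  MOV R1, 22  → R1 = 22
  SHL R1, 2  → R1 = 22 << 2 = 22 * 2^2 = 88
Final: R1 = 88

88


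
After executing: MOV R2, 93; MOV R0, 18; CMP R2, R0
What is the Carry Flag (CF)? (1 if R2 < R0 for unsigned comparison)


Register state trace:
  MOV R2, 93  → R2 = 93
  MOV R0, 18  → R0 = 18
  CMP R2, R0  → unsigned 93 - 18: no borrow
  93 >= 18, so CF = 0
CF = 0

0


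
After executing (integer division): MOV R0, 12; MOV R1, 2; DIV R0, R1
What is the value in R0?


Register state trace:
  MOV R0, 12  → R0 = 12
  MOV R1, 2  → R1 = 2
  DIV R0, R1  → R0 = 12 // 2 = 6
Final: R0 = 6

6


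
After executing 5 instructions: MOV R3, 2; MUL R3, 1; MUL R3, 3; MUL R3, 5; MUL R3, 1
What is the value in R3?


Register state trace:
  MOV R3, 2  → R3 = 2
  MUL R3, 1  → R3 = 2 * 1 = 2
  MUL R3, 3  → R3 = 2 * 3 = 6
  MUL R3, 5  → R3 = 6 * 5 = 30
  MUL R3, 1  → R3 = 30 * 1 = 30
Final: R3 = 30

30


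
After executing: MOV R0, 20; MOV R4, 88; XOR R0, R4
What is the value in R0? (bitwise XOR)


Register state trace:
  MOV R0, 20  → R0 = 20 (0b00010100)
  MOV R4, 88  → R4 = 88 (0b01011000)
  XOR R0, R4  → R0 = 20 XOR 88 = 76 (0b01001100)
Final: R0 = 76

76


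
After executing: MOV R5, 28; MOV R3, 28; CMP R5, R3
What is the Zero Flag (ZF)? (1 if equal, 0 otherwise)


Register state trace:
  MOV R5, 28  → R5 = 28
  MOV R3, 28  → R3 = 28
  CMP R5, R3  → computes 28 - 28 = 0
  Result is zero, so values are equal
ZF = 1

1


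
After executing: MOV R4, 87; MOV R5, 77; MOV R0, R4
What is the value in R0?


Register state trace:
  MOV R4, 87  → R4 = 87
  MOV R5, 77  → R5 = 77
  MOV R0, R4  → R0 = 87
Final: R0 = 87

87


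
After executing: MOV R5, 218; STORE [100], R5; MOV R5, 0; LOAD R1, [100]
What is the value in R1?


Register and memory trace:
  MOV R5, 218  → R5 = 218
  STORE [100], R5  → mem[100] = 218
  MOV R5, 0  → R5 = 0
  LOAD R1, [100]  → R1 = mem[100] = 218
Final: R1 = 218

218


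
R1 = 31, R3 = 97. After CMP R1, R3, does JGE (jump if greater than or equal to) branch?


Trace:
  R1 = 31, R3 = 97
  CMP R1, R3  → compares 31 vs 97
  JGE checks: is 31 greater than or equal to 97?
  31 < 97, so condition is false
Branch taken: No

No


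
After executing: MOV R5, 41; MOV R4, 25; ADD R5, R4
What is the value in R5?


Register state trace:
  MOV R5, 41  → R5 = 41
  MOV R4, 25  → R4 = 25
  ADD R5, R4  → R5 = 41 + 25 = 66
Final: R5 = 66

66


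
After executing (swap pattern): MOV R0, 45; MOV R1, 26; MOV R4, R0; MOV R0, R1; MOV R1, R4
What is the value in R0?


Register state trace (swap pattern):
  MOV R0, 45  → R0 = 45
  MOV R1, 26  → R1 = 26
  MOV R4, R0  → R4 = 45  (save R0)
  MOV R0, R1  → R0 = 26  (R0 gets R1's value)
  MOV R1, R4  → R1 = 45  (R1 gets saved value)
Final: R0 = 26

26


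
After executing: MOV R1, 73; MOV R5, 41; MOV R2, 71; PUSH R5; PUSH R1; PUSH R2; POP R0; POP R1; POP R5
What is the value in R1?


Stack trace (top is rightmost):
  MOV R1, 73  → R1 = 73
  MOV R5, 41  → R5 = 41
  MOV R2, 71  → R2 = 71
  PUSH R5  → stack: [41]
  PUSH R1  → stack: [41, 73]
  PUSH R2  → stack: [41, 73, 71]
  POP R0  → R0 = 71, stack: [41, 73]
  POP R1  → R1 = 73, stack: [41]
  POP R5  → R5 = 41, stack: []
Final: R1 = 73

73


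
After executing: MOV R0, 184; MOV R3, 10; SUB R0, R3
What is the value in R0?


Register state trace:
  MOV R0, 184  → R0 = 184
  MOV R3, 10  → R3 = 10
  SUB R0, R3  → R0 = 184 - 10 = 174
Final: R0 = 174

174


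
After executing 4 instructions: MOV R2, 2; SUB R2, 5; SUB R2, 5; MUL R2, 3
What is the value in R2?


Register state trace:
  MOV R2, 2  → R2 = 2
  SUB R2, 5  → R2 = 2 - 5 = -3
  SUB R2, 5  → R2 = -3 - 5 = -8
  MUL R2, 3  → R2 = -8 * 3 = -24
Final: R2 = -24

-24


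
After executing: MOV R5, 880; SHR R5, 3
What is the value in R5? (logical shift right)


Register state trace:
  MOV R5, 880  → R5 = 880
  SHR R5, 3  → R5 = 880 >> 3 = 880 // 2^3 = 110
Final: R5 = 110

110


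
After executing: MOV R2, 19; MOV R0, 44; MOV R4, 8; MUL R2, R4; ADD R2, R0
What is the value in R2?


Register state trace:
  MOV R2, 19  → R2 = 19
  MOV R0, 44  → R0 = 44
  MOV R4, 8  → R4 = 8
  MUL R2, R4  → R2 = 19 * 8 = 152
  ADD R2, R0  → R2 = 152 + 44 = 196
Final: R2 = 196

196


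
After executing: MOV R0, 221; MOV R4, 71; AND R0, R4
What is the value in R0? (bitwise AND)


Register state trace:
  MOV R0, 221  → R0 = 221 (0b11011101)
  MOV R4, 71  → R4 = 71 (0b01000111)
  AND R0, R4  → R0 = 221 AND 71 = 69 (0b01000101)
Final: R0 = 69

69


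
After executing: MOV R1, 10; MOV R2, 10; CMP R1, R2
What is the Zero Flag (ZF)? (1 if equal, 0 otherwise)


Register state trace:
  MOV R1, 10  → R1 = 10
  MOV R2, 10  → R2 = 10
  CMP R1, R2  → computes 10 - 10 = 0
  Result is zero, so values are equal
ZF = 1

1


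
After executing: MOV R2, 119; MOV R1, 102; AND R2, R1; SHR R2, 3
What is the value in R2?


Register state trace:
  MOV R2, 119  → R2 = 119 (0b01110111)
  MOV R1, 102  → R1 = 102 (0b01100110)
  AND R2, R1  → R2 = 119 AND 102 = 102 (0b01100110)
  SHR R2, 3  → R2 = 102 >> 3 = 12
Final: R2 = 12

12


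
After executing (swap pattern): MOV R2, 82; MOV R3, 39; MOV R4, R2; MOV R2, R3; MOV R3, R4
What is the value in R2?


Register state trace (swap pattern):
  MOV R2, 82  → R2 = 82
  MOV R3, 39  → R3 = 39
  MOV R4, R2  → R4 = 82  (save R2)
  MOV R2, R3  → R2 = 39  (R2 gets R3's value)
  MOV R3, R4  → R3 = 82  (R3 gets saved value)
Final: R2 = 39

39


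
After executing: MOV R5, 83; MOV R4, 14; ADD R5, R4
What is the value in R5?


Register state trace:
  MOV R5, 83  → R5 = 83
  MOV R4, 14  → R4 = 14
  ADD R5, R4  → R5 = 83 + 14 = 97
Final: R5 = 97

97


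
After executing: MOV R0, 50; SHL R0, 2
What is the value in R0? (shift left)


Register state trace:
  MOV R0, 50  → R0 = 50
  SHL R0, 2  → R0 = 50 << 2 = 50 * 2^2 = 200
Final: R0 = 200

200


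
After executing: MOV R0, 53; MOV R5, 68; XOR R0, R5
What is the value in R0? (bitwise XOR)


Register state trace:
  MOV R0, 53  → R0 = 53 (0b00110101)
  MOV R5, 68  → R5 = 68 (0b01000100)
  XOR R0, R5  → R0 = 53 XOR 68 = 113 (0b01110001)
Final: R0 = 113

113


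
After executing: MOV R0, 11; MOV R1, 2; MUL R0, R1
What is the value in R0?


Register state trace:
  MOV R0, 11  → R0 = 11
  MOV R1, 2  → R1 = 2
  MUL R0, R1  → R0 = 11 * 2 = 22
Final: R0 = 22

22


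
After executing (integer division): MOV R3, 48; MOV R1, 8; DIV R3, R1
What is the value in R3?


Register state trace:
  MOV R3, 48  → R3 = 48
  MOV R1, 8  → R1 = 8
  DIV R3, R1  → R3 = 48 // 8 = 6
Final: R3 = 6

6


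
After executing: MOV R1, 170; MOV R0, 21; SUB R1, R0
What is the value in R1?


Register state trace:
  MOV R1, 170  → R1 = 170
  MOV R0, 21  → R0 = 21
  SUB R1, R0  → R1 = 170 - 21 = 149
Final: R1 = 149

149


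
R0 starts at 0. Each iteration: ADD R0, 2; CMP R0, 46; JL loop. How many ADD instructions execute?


Loop trace (R0 starts at 0, target 46, step 2):
  ADD #1: R0 = 0 + 2 = 2  → 2 < 46, loop
  ADD #2: R0 = 2 + 2 = 4  → 4 < 46, loop
  ADD #3: R0 = 4 + 2 = 6  → 6 < 46, loop
  ADD #4: R0 = 6 + 2 = 8  → 8 < 46, loop
  ADD #5: R0 = 8 + 2 = 10  → 10 < 46, loop
  ADD #6: R0 = 10 + 2 = 12  → 12 < 46, loop
  ADD #7: R0 = 12 + 2 = 14  → 14 < 46, loop
  ADD #8: R0 = 14 + 2 = 16  → 16 < 46, loop
  ADD #9: R0 = 16 + 2 = 18  → 18 < 46, loop
  ADD #10: R0 = 18 + 2 = 20  → 20 < 46, loop
  ADD #11: R0 = 20 + 2 = 22  → 22 < 46, loop
  ADD #12: R0 = 22 + 2 = 24  → 24 < 46, loop
  ADD #13: R0 = 24 + 2 = 26  → 26 < 46, loop
  ADD #14: R0 = 26 + 2 = 28  → 28 < 46, loop
  ADD #15: R0 = 28 + 2 = 30  → 30 < 46, loop
  ADD #16: R0 = 30 + 2 = 32  → 32 < 46, loop
  ADD #17: R0 = 32 + 2 = 34  → 34 < 46, loop
  ADD #18: R0 = 34 + 2 = 36  → 36 < 46, loop
  ADD #19: R0 = 36 + 2 = 38  → 38 < 46, loop
  ADD #20: R0 = 38 + 2 = 40  → 40 < 46, loop
  ADD #21: R0 = 40 + 2 = 42  → 42 < 46, loop
  ADD #22: R0 = 42 + 2 = 44  → 44 < 46, loop
  ADD #23: R0 = 44 + 2 = 46  → 46 >= 46, exit
Total ADD instructions: 23

23


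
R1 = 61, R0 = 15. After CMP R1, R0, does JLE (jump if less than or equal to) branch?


Trace:
  R1 = 61, R0 = 15
  CMP R1, R0  → compares 61 vs 15
  JLE checks: is 61 less than or equal to 15?
  61 > 15, so condition is false
Branch taken: No

No


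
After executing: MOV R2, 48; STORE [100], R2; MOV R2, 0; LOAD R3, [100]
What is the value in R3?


Register and memory trace:
  MOV R2, 48  → R2 = 48
  STORE [100], R2  → mem[100] = 48
  MOV R2, 0  → R2 = 0
  LOAD R3, [100]  → R3 = mem[100] = 48
Final: R3 = 48

48


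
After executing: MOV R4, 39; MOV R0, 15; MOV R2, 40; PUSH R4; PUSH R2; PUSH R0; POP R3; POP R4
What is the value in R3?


Stack trace (top is rightmost):
  MOV R4, 39  → R4 = 39
  MOV R0, 15  → R0 = 15
  MOV R2, 40  → R2 = 40
  PUSH R4  → stack: [39]
  PUSH R2  → stack: [39, 40]
  PUSH R0  → stack: [39, 40, 15]
  POP R3  → R3 = 15, stack: [39, 40]
  POP R4  → R4 = 40, stack: [39]
Final: R3 = 15

15


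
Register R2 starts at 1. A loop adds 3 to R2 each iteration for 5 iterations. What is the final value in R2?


Starting value: R2 = 1
  Iter 1: R2 = 1 + 3 = 4
  Iter 2: R2 = 4 + 3 = 7
  Iter 3: R2 = 7 + 3 = 10
  Iter 4: R2 = 10 + 3 = 13
  Iter 5: R2 = 13 + 3 = 16
Final: R2 = 16

16


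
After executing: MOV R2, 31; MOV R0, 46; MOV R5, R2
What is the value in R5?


Register state trace:
  MOV R2, 31  → R2 = 31
  MOV R0, 46  → R0 = 46
  MOV R5, R2  → R5 = 31
Final: R5 = 31

31


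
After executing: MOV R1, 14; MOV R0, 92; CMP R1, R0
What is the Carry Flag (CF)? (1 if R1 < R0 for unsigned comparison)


Register state trace:
  MOV R1, 14  → R1 = 14
  MOV R0, 92  → R0 = 92
  CMP R1, R0  → unsigned 14 - 92: borrow occurs
  14 < 92, so CF = 1
CF = 1

1


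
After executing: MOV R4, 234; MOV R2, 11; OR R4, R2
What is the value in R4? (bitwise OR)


Register state trace:
  MOV R4, 234  → R4 = 234 (0b11101010)
  MOV R2, 11  → R2 = 11 (0b00001011)
  OR R4, R2   → R4 = 234 OR 11 = 235 (0b11101011)
Final: R4 = 235

235


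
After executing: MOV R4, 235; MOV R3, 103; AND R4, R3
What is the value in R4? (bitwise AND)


Register state trace:
  MOV R4, 235  → R4 = 235 (0b11101011)
  MOV R3, 103  → R3 = 103 (0b01100111)
  AND R4, R3  → R4 = 235 AND 103 = 99 (0b01100011)
Final: R4 = 99

99


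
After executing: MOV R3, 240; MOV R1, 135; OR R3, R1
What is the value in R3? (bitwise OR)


Register state trace:
  MOV R3, 240  → R3 = 240 (0b11110000)
  MOV R1, 135  → R1 = 135 (0b10000111)
  OR R3, R1   → R3 = 240 OR 135 = 247 (0b11110111)
Final: R3 = 247

247


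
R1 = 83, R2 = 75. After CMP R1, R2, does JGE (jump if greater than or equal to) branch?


Trace:
  R1 = 83, R2 = 75
  CMP R1, R2  → compares 83 vs 75
  JGE checks: is 83 greater than or equal to 75?
  83 > 75, so condition is true
Branch taken: Yes

Yes


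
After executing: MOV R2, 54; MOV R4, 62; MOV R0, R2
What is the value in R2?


Register state trace:
  MOV R2, 54  → R2 = 54
  MOV R4, 62  → R4 = 62
  MOV R0, R2  → R0 = 54
Final: R2 = 54

54


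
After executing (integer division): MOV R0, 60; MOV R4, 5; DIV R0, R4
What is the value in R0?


Register state trace:
  MOV R0, 60  → R0 = 60
  MOV R4, 5  → R4 = 5
  DIV R0, R4  → R0 = 60 // 5 = 12
Final: R0 = 12

12


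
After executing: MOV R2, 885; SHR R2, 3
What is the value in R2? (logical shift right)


Register state trace:
  MOV R2, 885  → R2 = 885
  SHR R2, 3  → R2 = 885 >> 3 = 885 // 2^3 = 110
Final: R2 = 110

110


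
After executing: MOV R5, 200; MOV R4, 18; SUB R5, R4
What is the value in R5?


Register state trace:
  MOV R5, 200  → R5 = 200
  MOV R4, 18  → R4 = 18
  SUB R5, R4  → R5 = 200 - 18 = 182
Final: R5 = 182

182


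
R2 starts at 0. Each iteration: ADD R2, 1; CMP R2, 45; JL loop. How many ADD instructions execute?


Loop trace (R2 starts at 0, target 45, step 1):
  ADD #1: R2 = 0 + 1 = 1  → 1 < 45, loop
  ADD #2: R2 = 1 + 1 = 2  → 2 < 45, loop
  ADD #3: R2 = 2 + 1 = 3  → 3 < 45, loop
  ADD #4: R2 = 3 + 1 = 4  → 4 < 45, loop
  ADD #5: R2 = 4 + 1 = 5  → 5 < 45, loop
  ADD #6: R2 = 5 + 1 = 6  → 6 < 45, loop
  ADD #7: R2 = 6 + 1 = 7  → 7 < 45, loop
  ADD #8: R2 = 7 + 1 = 8  → 8 < 45, loop
  ADD #9: R2 = 8 + 1 = 9  → 9 < 45, loop
  ADD #10: R2 = 9 + 1 = 10  → 10 < 45, loop
  ADD #11: R2 = 10 + 1 = 11  → 11 < 45, loop
  ADD #12: R2 = 11 + 1 = 12  → 12 < 45, loop
  ADD #13: R2 = 12 + 1 = 13  → 13 < 45, loop
  ADD #14: R2 = 13 + 1 = 14  → 14 < 45, loop
  ADD #15: R2 = 14 + 1 = 15  → 15 < 45, loop
  ADD #16: R2 = 15 + 1 = 16  → 16 < 45, loop
  ADD #17: R2 = 16 + 1 = 17  → 17 < 45, loop
  ADD #18: R2 = 17 + 1 = 18  → 18 < 45, loop
  ADD #19: R2 = 18 + 1 = 19  → 19 < 45, loop
  ADD #20: R2 = 19 + 1 = 20  → 20 < 45, loop
  ADD #21: R2 = 20 + 1 = 21  → 21 < 45, loop
  ADD #22: R2 = 21 + 1 = 22  → 22 < 45, loop
  ADD #23: R2 = 22 + 1 = 23  → 23 < 45, loop
  ADD #24: R2 = 23 + 1 = 24  → 24 < 45, loop
  ADD #25: R2 = 24 + 1 = 25  → 25 < 45, loop
  ADD #26: R2 = 25 + 1 = 26  → 26 < 45, loop
  ADD #27: R2 = 26 + 1 = 27  → 27 < 45, loop
  ADD #28: R2 = 27 + 1 = 28  → 28 < 45, loop
  ADD #29: R2 = 28 + 1 = 29  → 29 < 45, loop
  ADD #30: R2 = 29 + 1 = 30  → 30 < 45, loop
  ADD #31: R2 = 30 + 1 = 31  → 31 < 45, loop
  ADD #32: R2 = 31 + 1 = 32  → 32 < 45, loop
  ADD #33: R2 = 32 + 1 = 33  → 33 < 45, loop
  ADD #34: R2 = 33 + 1 = 34  → 34 < 45, loop
  ADD #35: R2 = 34 + 1 = 35  → 35 < 45, loop
  ADD #36: R2 = 35 + 1 = 36  → 36 < 45, loop
  ADD #37: R2 = 36 + 1 = 37  → 37 < 45, loop
  ADD #38: R2 = 37 + 1 = 38  → 38 < 45, loop
  ADD #39: R2 = 38 + 1 = 39  → 39 < 45, loop
  ADD #40: R2 = 39 + 1 = 40  → 40 < 45, loop
  ADD #41: R2 = 40 + 1 = 41  → 41 < 45, loop
  ADD #42: R2 = 41 + 1 = 42  → 42 < 45, loop
  ADD #43: R2 = 42 + 1 = 43  → 43 < 45, loop
  ADD #44: R2 = 43 + 1 = 44  → 44 < 45, loop
  ADD #45: R2 = 44 + 1 = 45  → 45 >= 45, exit
Total ADD instructions: 45

45


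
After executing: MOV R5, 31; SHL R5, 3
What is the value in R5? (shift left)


Register state trace:
  MOV R5, 31  → R5 = 31
  SHL R5, 3  → R5 = 31 << 3 = 31 * 2^3 = 248
Final: R5 = 248

248


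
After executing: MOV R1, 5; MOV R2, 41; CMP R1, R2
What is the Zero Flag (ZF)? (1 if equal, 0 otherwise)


Register state trace:
  MOV R1, 5  → R1 = 5
  MOV R2, 41  → R2 = 41
  CMP R1, R2  → computes 5 - 41 = -36
  Result is nonzero, so values are not equal
ZF = 0

0


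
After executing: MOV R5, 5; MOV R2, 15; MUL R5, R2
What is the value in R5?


Register state trace:
  MOV R5, 5  → R5 = 5
  MOV R2, 15  → R2 = 15
  MUL R5, R2  → R5 = 5 * 15 = 75
Final: R5 = 75

75


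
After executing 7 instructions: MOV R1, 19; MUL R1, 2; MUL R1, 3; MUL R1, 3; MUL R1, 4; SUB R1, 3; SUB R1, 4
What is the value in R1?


Register state trace:
  MOV R1, 19  → R1 = 19
  MUL R1, 2  → R1 = 19 * 2 = 38
  MUL R1, 3  → R1 = 38 * 3 = 114
  MUL R1, 3  → R1 = 114 * 3 = 342
  MUL R1, 4  → R1 = 342 * 4 = 1368
  SUB R1, 3  → R1 = 1368 - 3 = 1365
  SUB R1, 4  → R1 = 1365 - 4 = 1361
Final: R1 = 1361

1361


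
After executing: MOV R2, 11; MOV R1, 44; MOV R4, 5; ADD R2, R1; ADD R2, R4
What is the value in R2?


Register state trace:
  MOV R2, 11  → R2 = 11
  MOV R1, 44  → R1 = 44
  MOV R4, 5  → R4 = 5
  ADD R2, R1  → R2 = 11 + 44 = 55
  ADD R2, R4  → R2 = 55 + 5 = 60
Final: R2 = 60

60


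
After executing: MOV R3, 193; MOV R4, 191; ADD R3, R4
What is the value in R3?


Register state trace:
  MOV R3, 193  → R3 = 193
  MOV R4, 191  → R4 = 191
  ADD R3, R4  → R3 = 193 + 191 = 384
Final: R3 = 384

384


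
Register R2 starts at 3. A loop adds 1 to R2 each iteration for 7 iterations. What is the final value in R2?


Starting value: R2 = 3
  Iter 1: R2 = 3 + 1 = 4
  Iter 2: R2 = 4 + 1 = 5
  Iter 3: R2 = 5 + 1 = 6
  Iter 4: R2 = 6 + 1 = 7
  Iter 5: R2 = 7 + 1 = 8
  Iter 6: R2 = 8 + 1 = 9
  Iter 7: R2 = 9 + 1 = 10
Final: R2 = 10

10


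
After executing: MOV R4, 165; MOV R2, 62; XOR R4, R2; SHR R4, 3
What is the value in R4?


Register state trace:
  MOV R4, 165  → R4 = 165 (0b10100101)
  MOV R2, 62  → R2 = 62 (0b00111110)
  XOR R4, R2  → R4 = 165 XOR 62 = 155 (0b10011011)
  SHR R4, 3  → R4 = 155 >> 3 = 19
Final: R4 = 19

19


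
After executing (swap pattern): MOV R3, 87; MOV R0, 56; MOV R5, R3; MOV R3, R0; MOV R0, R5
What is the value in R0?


Register state trace (swap pattern):
  MOV R3, 87  → R3 = 87
  MOV R0, 56  → R0 = 56
  MOV R5, R3  → R5 = 87  (save R3)
  MOV R3, R0  → R3 = 56  (R3 gets R0's value)
  MOV R0, R5  → R0 = 87  (R0 gets saved value)
Final: R0 = 87

87


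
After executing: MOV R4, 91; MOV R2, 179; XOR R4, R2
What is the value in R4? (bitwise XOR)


Register state trace:
  MOV R4, 91  → R4 = 91 (0b01011011)
  MOV R2, 179  → R2 = 179 (0b10110011)
  XOR R4, R2  → R4 = 91 XOR 179 = 232 (0b11101000)
Final: R4 = 232

232


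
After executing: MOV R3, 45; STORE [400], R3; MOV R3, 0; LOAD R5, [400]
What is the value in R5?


Register and memory trace:
  MOV R3, 45  → R3 = 45
  STORE [400], R3  → mem[400] = 45
  MOV R3, 0  → R3 = 0
  LOAD R5, [400]  → R5 = mem[400] = 45
Final: R5 = 45

45


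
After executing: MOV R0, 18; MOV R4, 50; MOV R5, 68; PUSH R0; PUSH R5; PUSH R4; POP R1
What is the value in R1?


Stack trace (top is rightmost):
  MOV R0, 18  → R0 = 18
  MOV R4, 50  → R4 = 50
  MOV R5, 68  → R5 = 68
  PUSH R0  → stack: [18]
  PUSH R5  → stack: [18, 68]
  PUSH R4  → stack: [18, 68, 50]
  POP R1  → R1 = 50, stack: [18, 68]
Final: R1 = 50

50


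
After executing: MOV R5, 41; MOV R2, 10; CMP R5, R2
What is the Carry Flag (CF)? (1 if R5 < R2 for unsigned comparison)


Register state trace:
  MOV R5, 41  → R5 = 41
  MOV R2, 10  → R2 = 10
  CMP R5, R2  → unsigned 41 - 10: no borrow
  41 >= 10, so CF = 0
CF = 0

0


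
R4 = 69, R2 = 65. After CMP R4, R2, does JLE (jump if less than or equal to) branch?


Trace:
  R4 = 69, R2 = 65
  CMP R4, R2  → compares 69 vs 65
  JLE checks: is 69 less than or equal to 65?
  69 > 65, so condition is false
Branch taken: No

No


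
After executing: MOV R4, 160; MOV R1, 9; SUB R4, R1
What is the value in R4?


Register state trace:
  MOV R4, 160  → R4 = 160
  MOV R1, 9  → R1 = 9
  SUB R4, R1  → R4 = 160 - 9 = 151
Final: R4 = 151

151


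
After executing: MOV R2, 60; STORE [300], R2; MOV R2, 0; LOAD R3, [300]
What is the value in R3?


Register and memory trace:
  MOV R2, 60  → R2 = 60
  STORE [300], R2  → mem[300] = 60
  MOV R2, 0  → R2 = 0
  LOAD R3, [300]  → R3 = mem[300] = 60
Final: R3 = 60

60


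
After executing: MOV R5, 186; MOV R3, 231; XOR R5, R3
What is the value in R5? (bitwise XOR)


Register state trace:
  MOV R5, 186  → R5 = 186 (0b10111010)
  MOV R3, 231  → R3 = 231 (0b11100111)
  XOR R5, R3  → R5 = 186 XOR 231 = 93 (0b01011101)
Final: R5 = 93

93


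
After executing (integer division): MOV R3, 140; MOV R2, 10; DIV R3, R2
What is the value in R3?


Register state trace:
  MOV R3, 140  → R3 = 140
  MOV R2, 10  → R2 = 10
  DIV R3, R2  → R3 = 140 // 10 = 14
Final: R3 = 14

14


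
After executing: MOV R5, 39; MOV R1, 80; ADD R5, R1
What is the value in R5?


Register state trace:
  MOV R5, 39  → R5 = 39
  MOV R1, 80  → R1 = 80
  ADD R5, R1  → R5 = 39 + 80 = 119
Final: R5 = 119

119


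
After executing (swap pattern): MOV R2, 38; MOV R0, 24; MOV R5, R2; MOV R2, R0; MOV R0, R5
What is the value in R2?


Register state trace (swap pattern):
  MOV R2, 38  → R2 = 38
  MOV R0, 24  → R0 = 24
  MOV R5, R2  → R5 = 38  (save R2)
  MOV R2, R0  → R2 = 24  (R2 gets R0's value)
  MOV R0, R5  → R0 = 38  (R0 gets saved value)
Final: R2 = 24

24


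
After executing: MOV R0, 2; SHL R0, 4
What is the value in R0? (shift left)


Register state trace:
  MOV R0, 2  → R0 = 2
  SHL R0, 4  → R0 = 2 << 4 = 2 * 2^4 = 32
Final: R0 = 32

32


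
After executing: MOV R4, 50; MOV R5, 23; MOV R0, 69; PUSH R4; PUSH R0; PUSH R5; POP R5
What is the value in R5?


Stack trace (top is rightmost):
  MOV R4, 50  → R4 = 50
  MOV R5, 23  → R5 = 23
  MOV R0, 69  → R0 = 69
  PUSH R4  → stack: [50]
  PUSH R0  → stack: [50, 69]
  PUSH R5  → stack: [50, 69, 23]
  POP R5  → R5 = 23, stack: [50, 69]
Final: R5 = 23

23


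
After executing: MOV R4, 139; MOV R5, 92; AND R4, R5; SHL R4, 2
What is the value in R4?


Register state trace:
  MOV R4, 139  → R4 = 139 (0b10001011)
  MOV R5, 92  → R5 = 92 (0b01011100)
  AND R4, R5  → R4 = 139 AND 92 = 8 (0b00001000)
  SHL R4, 2  → R4 = 8 << 2 = 32
Final: R4 = 32

32


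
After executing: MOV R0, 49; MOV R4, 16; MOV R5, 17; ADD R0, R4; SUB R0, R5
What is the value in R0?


Register state trace:
  MOV R0, 49  → R0 = 49
  MOV R4, 16  → R4 = 16
  MOV R5, 17  → R5 = 17
  ADD R0, R4  → R0 = 49 + 16 = 65
  SUB R0, R5  → R0 = 65 - 17 = 48
Final: R0 = 48

48


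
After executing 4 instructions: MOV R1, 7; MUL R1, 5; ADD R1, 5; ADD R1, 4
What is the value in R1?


Register state trace:
  MOV R1, 7  → R1 = 7
  MUL R1, 5  → R1 = 7 * 5 = 35
  ADD R1, 5  → R1 = 35 + 5 = 40
  ADD R1, 4  → R1 = 40 + 4 = 44
Final: R1 = 44

44


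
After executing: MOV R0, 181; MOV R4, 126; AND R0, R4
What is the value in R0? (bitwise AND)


Register state trace:
  MOV R0, 181  → R0 = 181 (0b10110101)
  MOV R4, 126  → R4 = 126 (0b01111110)
  AND R0, R4  → R0 = 181 AND 126 = 52 (0b00110100)
Final: R0 = 52

52


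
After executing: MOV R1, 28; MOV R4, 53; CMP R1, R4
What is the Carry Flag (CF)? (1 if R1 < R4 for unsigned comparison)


Register state trace:
  MOV R1, 28  → R1 = 28
  MOV R4, 53  → R4 = 53
  CMP R1, R4  → unsigned 28 - 53: borrow occurs
  28 < 53, so CF = 1
CF = 1

1


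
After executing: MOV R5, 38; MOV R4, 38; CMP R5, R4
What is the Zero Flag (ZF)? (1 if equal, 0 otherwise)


Register state trace:
  MOV R5, 38  → R5 = 38
  MOV R4, 38  → R4 = 38
  CMP R5, R4  → computes 38 - 38 = 0
  Result is zero, so values are equal
ZF = 1

1


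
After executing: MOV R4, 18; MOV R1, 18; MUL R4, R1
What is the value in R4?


Register state trace:
  MOV R4, 18  → R4 = 18
  MOV R1, 18  → R1 = 18
  MUL R4, R1  → R4 = 18 * 18 = 324
Final: R4 = 324

324


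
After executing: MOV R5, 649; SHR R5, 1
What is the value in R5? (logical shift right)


Register state trace:
  MOV R5, 649  → R5 = 649
  SHR R5, 1  → R5 = 649 >> 1 = 649 // 2^1 = 324
Final: R5 = 324

324


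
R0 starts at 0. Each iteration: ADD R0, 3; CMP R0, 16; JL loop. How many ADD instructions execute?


Loop trace (R0 starts at 0, target 16, step 3):
  ADD #1: R0 = 0 + 3 = 3  → 3 < 16, loop
  ADD #2: R0 = 3 + 3 = 6  → 6 < 16, loop
  ADD #3: R0 = 6 + 3 = 9  → 9 < 16, loop
  ADD #4: R0 = 9 + 3 = 12  → 12 < 16, loop
  ADD #5: R0 = 12 + 3 = 15  → 15 < 16, loop
  ADD #6: R0 = 15 + 3 = 18  → 18 >= 16, exit
Total ADD instructions: 6

6


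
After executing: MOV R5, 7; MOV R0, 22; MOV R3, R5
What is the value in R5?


Register state trace:
  MOV R5, 7  → R5 = 7
  MOV R0, 22  → R0 = 22
  MOV R3, R5  → R3 = 7
Final: R5 = 7

7


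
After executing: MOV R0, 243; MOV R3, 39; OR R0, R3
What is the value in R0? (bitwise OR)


Register state trace:
  MOV R0, 243  → R0 = 243 (0b11110011)
  MOV R3, 39  → R3 = 39 (0b00100111)
  OR R0, R3   → R0 = 243 OR 39 = 247 (0b11110111)
Final: R0 = 247

247


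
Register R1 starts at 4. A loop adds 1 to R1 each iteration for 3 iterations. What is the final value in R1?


Starting value: R1 = 4
  Iter 1: R1 = 4 + 1 = 5
  Iter 2: R1 = 5 + 1 = 6
  Iter 3: R1 = 6 + 1 = 7
Final: R1 = 7

7


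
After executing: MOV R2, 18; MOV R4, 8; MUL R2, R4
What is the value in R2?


Register state trace:
  MOV R2, 18  → R2 = 18
  MOV R4, 8  → R4 = 8
  MUL R2, R4  → R2 = 18 * 8 = 144
Final: R2 = 144

144


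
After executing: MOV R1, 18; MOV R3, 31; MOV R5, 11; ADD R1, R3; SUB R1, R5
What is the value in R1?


Register state trace:
  MOV R1, 18  → R1 = 18
  MOV R3, 31  → R3 = 31
  MOV R5, 11  → R5 = 11
  ADD R1, R3  → R1 = 18 + 31 = 49
  SUB R1, R5  → R1 = 49 - 11 = 38
Final: R1 = 38

38


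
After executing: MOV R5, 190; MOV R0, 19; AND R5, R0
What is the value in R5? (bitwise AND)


Register state trace:
  MOV R5, 190  → R5 = 190 (0b10111110)
  MOV R0, 19  → R0 = 19 (0b00010011)
  AND R5, R0  → R5 = 190 AND 19 = 18 (0b00010010)
Final: R5 = 18

18


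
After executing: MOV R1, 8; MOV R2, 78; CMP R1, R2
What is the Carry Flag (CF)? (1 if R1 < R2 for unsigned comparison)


Register state trace:
  MOV R1, 8  → R1 = 8
  MOV R2, 78  → R2 = 78
  CMP R1, R2  → unsigned 8 - 78: borrow occurs
  8 < 78, so CF = 1
CF = 1

1


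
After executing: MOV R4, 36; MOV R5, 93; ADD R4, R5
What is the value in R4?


Register state trace:
  MOV R4, 36  → R4 = 36
  MOV R5, 93  → R5 = 93
  ADD R4, R5  → R4 = 36 + 93 = 129
Final: R4 = 129

129


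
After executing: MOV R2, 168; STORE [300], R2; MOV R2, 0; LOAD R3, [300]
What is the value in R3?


Register and memory trace:
  MOV R2, 168  → R2 = 168
  STORE [300], R2  → mem[300] = 168
  MOV R2, 0  → R2 = 0
  LOAD R3, [300]  → R3 = mem[300] = 168
Final: R3 = 168

168


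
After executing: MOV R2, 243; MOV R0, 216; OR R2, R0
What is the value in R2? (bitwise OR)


Register state trace:
  MOV R2, 243  → R2 = 243 (0b11110011)
  MOV R0, 216  → R0 = 216 (0b11011000)
  OR R2, R0   → R2 = 243 OR 216 = 251 (0b11111011)
Final: R2 = 251

251


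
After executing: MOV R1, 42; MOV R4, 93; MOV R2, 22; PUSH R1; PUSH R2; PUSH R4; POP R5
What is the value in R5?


Stack trace (top is rightmost):
  MOV R1, 42  → R1 = 42
  MOV R4, 93  → R4 = 93
  MOV R2, 22  → R2 = 22
  PUSH R1  → stack: [42]
  PUSH R2  → stack: [42, 22]
  PUSH R4  → stack: [42, 22, 93]
  POP R5  → R5 = 93, stack: [42, 22]
Final: R5 = 93

93


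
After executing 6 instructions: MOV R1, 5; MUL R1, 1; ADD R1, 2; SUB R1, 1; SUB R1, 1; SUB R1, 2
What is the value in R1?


Register state trace:
  MOV R1, 5  → R1 = 5
  MUL R1, 1  → R1 = 5 * 1 = 5
  ADD R1, 2  → R1 = 5 + 2 = 7
  SUB R1, 1  → R1 = 7 - 1 = 6
  SUB R1, 1  → R1 = 6 - 1 = 5
  SUB R1, 2  → R1 = 5 - 2 = 3
Final: R1 = 3

3


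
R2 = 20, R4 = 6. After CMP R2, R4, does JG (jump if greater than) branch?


Trace:
  R2 = 20, R4 = 6
  CMP R2, R4  → compares 20 vs 6
  JG checks: is 20 greater than 6?
  20 > 6, so condition is true
Branch taken: Yes

Yes


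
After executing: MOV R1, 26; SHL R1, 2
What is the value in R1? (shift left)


Register state trace:
  MOV R1, 26  → R1 = 26
  SHL R1, 2  → R1 = 26 << 2 = 26 * 2^2 = 104
Final: R1 = 104

104


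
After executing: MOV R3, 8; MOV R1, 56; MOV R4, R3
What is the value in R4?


Register state trace:
  MOV R3, 8  → R3 = 8
  MOV R1, 56  → R1 = 56
  MOV R4, R3  → R4 = 8
Final: R4 = 8

8


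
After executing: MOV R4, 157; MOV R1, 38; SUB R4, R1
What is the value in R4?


Register state trace:
  MOV R4, 157  → R4 = 157
  MOV R1, 38  → R1 = 38
  SUB R4, R1  → R4 = 157 - 38 = 119
Final: R4 = 119

119


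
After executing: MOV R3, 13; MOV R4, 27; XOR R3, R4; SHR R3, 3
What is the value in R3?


Register state trace:
  MOV R3, 13  → R3 = 13 (0b00001101)
  MOV R4, 27  → R4 = 27 (0b00011011)
  XOR R3, R4  → R3 = 13 XOR 27 = 22 (0b00010110)
  SHR R3, 3  → R3 = 22 >> 3 = 2
Final: R3 = 2

2


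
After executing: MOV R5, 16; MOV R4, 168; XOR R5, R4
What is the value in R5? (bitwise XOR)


Register state trace:
  MOV R5, 16  → R5 = 16 (0b00010000)
  MOV R4, 168  → R4 = 168 (0b10101000)
  XOR R5, R4  → R5 = 16 XOR 168 = 184 (0b10111000)
Final: R5 = 184

184


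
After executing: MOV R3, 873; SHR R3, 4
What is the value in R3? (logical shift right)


Register state trace:
  MOV R3, 873  → R3 = 873
  SHR R3, 4  → R3 = 873 >> 4 = 873 // 2^4 = 54
Final: R3 = 54

54


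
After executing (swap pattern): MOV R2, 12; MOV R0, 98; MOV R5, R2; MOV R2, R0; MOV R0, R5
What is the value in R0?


Register state trace (swap pattern):
  MOV R2, 12  → R2 = 12
  MOV R0, 98  → R0 = 98
  MOV R5, R2  → R5 = 12  (save R2)
  MOV R2, R0  → R2 = 98  (R2 gets R0's value)
  MOV R0, R5  → R0 = 12  (R0 gets saved value)
Final: R0 = 12

12


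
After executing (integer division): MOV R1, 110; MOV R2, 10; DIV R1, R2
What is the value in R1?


Register state trace:
  MOV R1, 110  → R1 = 110
  MOV R2, 10  → R2 = 10
  DIV R1, R2  → R1 = 110 // 10 = 11
Final: R1 = 11

11


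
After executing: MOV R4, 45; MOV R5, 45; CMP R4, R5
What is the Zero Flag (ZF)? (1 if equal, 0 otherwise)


Register state trace:
  MOV R4, 45  → R4 = 45
  MOV R5, 45  → R5 = 45
  CMP R4, R5  → computes 45 - 45 = 0
  Result is zero, so values are equal
ZF = 1

1


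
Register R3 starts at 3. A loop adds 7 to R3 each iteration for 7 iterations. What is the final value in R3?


Starting value: R3 = 3
  Iter 1: R3 = 3 + 7 = 10
  Iter 2: R3 = 10 + 7 = 17
  Iter 3: R3 = 17 + 7 = 24
  Iter 4: R3 = 24 + 7 = 31
  Iter 5: R3 = 31 + 7 = 38
  Iter 6: R3 = 38 + 7 = 45
  Iter 7: R3 = 45 + 7 = 52
Final: R3 = 52

52


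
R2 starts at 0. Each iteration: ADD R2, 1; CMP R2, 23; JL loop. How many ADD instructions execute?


Loop trace (R2 starts at 0, target 23, step 1):
  ADD #1: R2 = 0 + 1 = 1  → 1 < 23, loop
  ADD #2: R2 = 1 + 1 = 2  → 2 < 23, loop
  ADD #3: R2 = 2 + 1 = 3  → 3 < 23, loop
  ADD #4: R2 = 3 + 1 = 4  → 4 < 23, loop
  ADD #5: R2 = 4 + 1 = 5  → 5 < 23, loop
  ADD #6: R2 = 5 + 1 = 6  → 6 < 23, loop
  ADD #7: R2 = 6 + 1 = 7  → 7 < 23, loop
  ADD #8: R2 = 7 + 1 = 8  → 8 < 23, loop
  ADD #9: R2 = 8 + 1 = 9  → 9 < 23, loop
  ADD #10: R2 = 9 + 1 = 10  → 10 < 23, loop
  ADD #11: R2 = 10 + 1 = 11  → 11 < 23, loop
  ADD #12: R2 = 11 + 1 = 12  → 12 < 23, loop
  ADD #13: R2 = 12 + 1 = 13  → 13 < 23, loop
  ADD #14: R2 = 13 + 1 = 14  → 14 < 23, loop
  ADD #15: R2 = 14 + 1 = 15  → 15 < 23, loop
  ADD #16: R2 = 15 + 1 = 16  → 16 < 23, loop
  ADD #17: R2 = 16 + 1 = 17  → 17 < 23, loop
  ADD #18: R2 = 17 + 1 = 18  → 18 < 23, loop
  ADD #19: R2 = 18 + 1 = 19  → 19 < 23, loop
  ADD #20: R2 = 19 + 1 = 20  → 20 < 23, loop
  ADD #21: R2 = 20 + 1 = 21  → 21 < 23, loop
  ADD #22: R2 = 21 + 1 = 22  → 22 < 23, loop
  ADD #23: R2 = 22 + 1 = 23  → 23 >= 23, exit
Total ADD instructions: 23

23
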